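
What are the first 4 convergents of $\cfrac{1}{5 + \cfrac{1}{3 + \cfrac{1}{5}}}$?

0/1, 1/5, 3/16, 16/85

Using the convergent recurrence p_i = a_i*p_{i-1} + p_{i-2}, q_i = a_i*q_{i-1} + q_{i-2} with p_{-2}=0, p_{-1}=1, q_{-2}=1, q_{-1}=0:
  i=0: a_0=0, p_0 = 0*1 + 0 = 0, q_0 = 0*0 + 1 = 1.
  i=1: a_1=5, p_1 = 5*0 + 1 = 1, q_1 = 5*1 + 0 = 5.
  i=2: a_2=3, p_2 = 3*1 + 0 = 3, q_2 = 3*5 + 1 = 16.
  i=3: a_3=5, p_3 = 5*3 + 1 = 16, q_3 = 5*16 + 5 = 85.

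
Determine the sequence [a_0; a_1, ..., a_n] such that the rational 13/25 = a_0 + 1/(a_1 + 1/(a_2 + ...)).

[0; 1, 1, 12]

Run the Euclidean algorithm on 13 and 25; the successive quotients are the partial quotients a_0, a_1, ... (each step inverts the fractional part left over by the previous one):
  13 = 0*25 + 13, so a_0 = 0.
  25 = 1*13 + 12, so a_1 = 1.
  13 = 1*12 + 1, so a_2 = 1.
  12 = 12*1 + 0, so a_3 = 12.
The remainder reaches 0 after 4 divisions, so the expansion has 4 partial quotients, read off in order.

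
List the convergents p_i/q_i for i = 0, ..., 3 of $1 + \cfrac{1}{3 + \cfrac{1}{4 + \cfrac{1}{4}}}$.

1/1, 4/3, 17/13, 72/55

Using the convergent recurrence p_i = a_i*p_{i-1} + p_{i-2}, q_i = a_i*q_{i-1} + q_{i-2} with p_{-2}=0, p_{-1}=1, q_{-2}=1, q_{-1}=0:
  i=0: a_0=1, p_0 = 1*1 + 0 = 1, q_0 = 1*0 + 1 = 1.
  i=1: a_1=3, p_1 = 3*1 + 1 = 4, q_1 = 3*1 + 0 = 3.
  i=2: a_2=4, p_2 = 4*4 + 1 = 17, q_2 = 4*3 + 1 = 13.
  i=3: a_3=4, p_3 = 4*17 + 4 = 72, q_3 = 4*13 + 3 = 55.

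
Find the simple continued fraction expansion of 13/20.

[0; 1, 1, 1, 6]

Run the Euclidean algorithm on 13 and 20; the successive quotients are the partial quotients a_0, a_1, ... (each step inverts the fractional part left over by the previous one):
  13 = 0*20 + 13, so a_0 = 0.
  20 = 1*13 + 7, so a_1 = 1.
  13 = 1*7 + 6, so a_2 = 1.
  7 = 1*6 + 1, so a_3 = 1.
  6 = 6*1 + 0, so a_4 = 6.
The remainder reaches 0 after 5 divisions, so the expansion has 5 partial quotients, read off in order.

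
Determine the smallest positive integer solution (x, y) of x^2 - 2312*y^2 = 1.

(x, y) = (577, 12)

First expand sqrt(2312) as a continued fraction. With x_i = (sqrt(2312) + m_i)/d_i and (m_0, d_0) = (0, 1): a_0 = floor(sqrt(2312)) = 48, since 48^2 = 2304 <= 2312 < 2401 = 49^2.
Iterate m_{i+1} = d_i*a_i - m_i, d_{i+1} = (2312 - m_{i+1}^2)/d_i, a_{i+1} = floor((a_0 + m_{i+1})/d_{i+1}):
  m_1 = 1*48 - 0 = 48, d_1 = (2312 - 48^2)/1 = 8/1 = 8, a_1 = floor((48 + 48)/8) = 12.
  m_2 = 8*12 - 48 = 48, d_2 = (2312 - 48^2)/8 = 8/8 = 1, a_2 = floor((48 + 48)/1) = 96.
  m_3 = 1*96 - 48 = 48, d_3 = (2312 - 48^2)/1 = 8/1 = 8: (m_3, d_3) = (m_1, d_1) = (48, 8), so from here the quotients repeat a_1, a_2; the period length is 2.
So sqrt(2312) = [48; (12, 96)] with period length k = 2.
k is even, so the fundamental solution of x^2 - 2312y^2 = 1 is (p_{k-1}, q_{k-1}) = (p_1, q_1); compute convergents through index 1.
Convergents (p_i = a_i*p_{i-1} + p_{i-2}, q_i = a_i*q_{i-1} + q_{i-2} with p_{-2}=0, p_{-1}=1, q_{-2}=1, q_{-1}=0):
  i=0: a_0=48, p_0 = 48*1 + 0 = 48, q_0 = 48*0 + 1 = 1.
  i=1: a_1=12, p_1 = 12*48 + 1 = 577, q_1 = 12*1 + 0 = 12.
Check: 577^2 - 2312*12^2 = 332929 - 332928 = 1, so (x, y) = (577, 12) solves the equation, and by the theorem it is the least positive solution.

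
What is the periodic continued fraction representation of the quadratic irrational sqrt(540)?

[23; (4, 4, 1, 10, 1, 4, 4, 46)]

Write x_i = (sqrt(540) + m_i)/d_i with (m_0, d_0) = (0, 1). a_0 = floor(sqrt(540)) = 23, since 23^2 = 529 <= 540 < 576 = 24^2.
Iterate m_{i+1} = d_i*a_i - m_i, d_{i+1} = (540 - m_{i+1}^2)/d_i, a_{i+1} = floor((a_0 + m_{i+1})/d_{i+1}):
  m_1 = 1*23 - 0 = 23, d_1 = (540 - 23^2)/1 = 11/1 = 11, a_1 = floor((23 + 23)/11) = 4.
  m_2 = 11*4 - 23 = 21, d_2 = (540 - 21^2)/11 = 99/11 = 9, a_2 = floor((23 + 21)/9) = 4.
  m_3 = 9*4 - 21 = 15, d_3 = (540 - 15^2)/9 = 315/9 = 35, a_3 = floor((23 + 15)/35) = 1.
  m_4 = 35*1 - 15 = 20, d_4 = (540 - 20^2)/35 = 140/35 = 4, a_4 = floor((23 + 20)/4) = 10.
  m_5 = 4*10 - 20 = 20, d_5 = (540 - 20^2)/4 = 140/4 = 35, a_5 = floor((23 + 20)/35) = 1.
  m_6 = 35*1 - 20 = 15, d_6 = (540 - 15^2)/35 = 315/35 = 9, a_6 = floor((23 + 15)/9) = 4.
  m_7 = 9*4 - 15 = 21, d_7 = (540 - 21^2)/9 = 99/9 = 11, a_7 = floor((23 + 21)/11) = 4.
  m_8 = 11*4 - 21 = 23, d_8 = (540 - 23^2)/11 = 11/11 = 1, a_8 = floor((23 + 23)/1) = 46.
  m_9 = 1*46 - 23 = 23, d_9 = (540 - 23^2)/1 = 11/1 = 11: (m_9, d_9) = (m_1, d_1) = (23, 11), so from here the quotients repeat a_1, ..., a_8; the period length is 8.
Hence the expansion of sqrt(540) is a_0 = 23 followed by the repeating block 4, 4, 1, 10, 1, 4, 4, 46 (period 8).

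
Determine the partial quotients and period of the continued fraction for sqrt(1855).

[43; (14, 2, 1, 8, 1, 8, 1, 2, 14, 86)]

Write x_i = (sqrt(1855) + m_i)/d_i with (m_0, d_0) = (0, 1). a_0 = floor(sqrt(1855)) = 43, since 43^2 = 1849 <= 1855 < 1936 = 44^2.
Iterate m_{i+1} = d_i*a_i - m_i, d_{i+1} = (1855 - m_{i+1}^2)/d_i, a_{i+1} = floor((a_0 + m_{i+1})/d_{i+1}):
  m_1 = 1*43 - 0 = 43, d_1 = (1855 - 43^2)/1 = 6/1 = 6, a_1 = floor((43 + 43)/6) = 14.
  m_2 = 6*14 - 43 = 41, d_2 = (1855 - 41^2)/6 = 174/6 = 29, a_2 = floor((43 + 41)/29) = 2.
  m_3 = 29*2 - 41 = 17, d_3 = (1855 - 17^2)/29 = 1566/29 = 54, a_3 = floor((43 + 17)/54) = 1.
  m_4 = 54*1 - 17 = 37, d_4 = (1855 - 37^2)/54 = 486/54 = 9, a_4 = floor((43 + 37)/9) = 8.
  m_5 = 9*8 - 37 = 35, d_5 = (1855 - 35^2)/9 = 630/9 = 70, a_5 = floor((43 + 35)/70) = 1.
  m_6 = 70*1 - 35 = 35, d_6 = (1855 - 35^2)/70 = 630/70 = 9, a_6 = floor((43 + 35)/9) = 8.
  m_7 = 9*8 - 35 = 37, d_7 = (1855 - 37^2)/9 = 486/9 = 54, a_7 = floor((43 + 37)/54) = 1.
  m_8 = 54*1 - 37 = 17, d_8 = (1855 - 17^2)/54 = 1566/54 = 29, a_8 = floor((43 + 17)/29) = 2.
  m_9 = 29*2 - 17 = 41, d_9 = (1855 - 41^2)/29 = 174/29 = 6, a_9 = floor((43 + 41)/6) = 14.
  m_10 = 6*14 - 41 = 43, d_10 = (1855 - 43^2)/6 = 6/6 = 1, a_10 = floor((43 + 43)/1) = 86.
  m_11 = 1*86 - 43 = 43, d_11 = (1855 - 43^2)/1 = 6/1 = 6: (m_11, d_11) = (m_1, d_1) = (43, 6), so from here the quotients repeat a_1, ..., a_10; the period length is 10.
Hence the expansion of sqrt(1855) is a_0 = 43 followed by the repeating block 14, 2, 1, 8, 1, 8, 1, 2, 14, 86 (period 10).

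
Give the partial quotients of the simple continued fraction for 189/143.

Run the Euclidean algorithm on 189 and 143; the successive quotients are the partial quotients a_0, a_1, ... (each step inverts the fractional part left over by the previous one):
  189 = 1*143 + 46, so a_0 = 1.
  143 = 3*46 + 5, so a_1 = 3.
  46 = 9*5 + 1, so a_2 = 9.
  5 = 5*1 + 0, so a_3 = 5.
The remainder reaches 0 after 4 divisions, so the expansion has 4 partial quotients, read off in order.

[1; 3, 9, 5]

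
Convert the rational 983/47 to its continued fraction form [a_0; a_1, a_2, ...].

Run the Euclidean algorithm on 983 and 47; the successive quotients are the partial quotients a_0, a_1, ... (each step inverts the fractional part left over by the previous one):
  983 = 20*47 + 43, so a_0 = 20.
  47 = 1*43 + 4, so a_1 = 1.
  43 = 10*4 + 3, so a_2 = 10.
  4 = 1*3 + 1, so a_3 = 1.
  3 = 3*1 + 0, so a_4 = 3.
The remainder reaches 0 after 5 divisions, so the expansion has 5 partial quotients, read off in order.

[20; 1, 10, 1, 3]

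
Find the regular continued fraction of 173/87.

Run the Euclidean algorithm on 173 and 87; the successive quotients are the partial quotients a_0, a_1, ... (each step inverts the fractional part left over by the previous one):
  173 = 1*87 + 86, so a_0 = 1.
  87 = 1*86 + 1, so a_1 = 1.
  86 = 86*1 + 0, so a_2 = 86.
The remainder reaches 0 after 3 divisions, so the expansion has 3 partial quotients, read off in order.

[1; 1, 86]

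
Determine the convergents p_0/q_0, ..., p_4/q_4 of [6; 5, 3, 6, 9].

6/1, 31/5, 99/16, 625/101, 5724/925

Using the convergent recurrence p_i = a_i*p_{i-1} + p_{i-2}, q_i = a_i*q_{i-1} + q_{i-2} with p_{-2}=0, p_{-1}=1, q_{-2}=1, q_{-1}=0:
  i=0: a_0=6, p_0 = 6*1 + 0 = 6, q_0 = 6*0 + 1 = 1.
  i=1: a_1=5, p_1 = 5*6 + 1 = 31, q_1 = 5*1 + 0 = 5.
  i=2: a_2=3, p_2 = 3*31 + 6 = 99, q_2 = 3*5 + 1 = 16.
  i=3: a_3=6, p_3 = 6*99 + 31 = 625, q_3 = 6*16 + 5 = 101.
  i=4: a_4=9, p_4 = 9*625 + 99 = 5724, q_4 = 9*101 + 16 = 925.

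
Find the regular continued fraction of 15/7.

[2; 7]

Run the Euclidean algorithm on 15 and 7; the successive quotients are the partial quotients a_0, a_1, ... (each step inverts the fractional part left over by the previous one):
  15 = 2*7 + 1, so a_0 = 2.
  7 = 7*1 + 0, so a_1 = 7.
The remainder reaches 0 after 2 divisions, so the expansion has 2 partial quotients, read off in order.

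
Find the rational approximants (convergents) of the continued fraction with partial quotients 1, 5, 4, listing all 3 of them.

1/1, 6/5, 25/21

Using the convergent recurrence p_i = a_i*p_{i-1} + p_{i-2}, q_i = a_i*q_{i-1} + q_{i-2} with p_{-2}=0, p_{-1}=1, q_{-2}=1, q_{-1}=0:
  i=0: a_0=1, p_0 = 1*1 + 0 = 1, q_0 = 1*0 + 1 = 1.
  i=1: a_1=5, p_1 = 5*1 + 1 = 6, q_1 = 5*1 + 0 = 5.
  i=2: a_2=4, p_2 = 4*6 + 1 = 25, q_2 = 4*5 + 1 = 21.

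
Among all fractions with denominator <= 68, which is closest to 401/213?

Expand x = 401/213 as a continued fraction with the Euclidean algorithm:
  401 = 1*213 + 188, so a_0 = 1.
  213 = 1*188 + 25, so a_1 = 1.
  188 = 7*25 + 13, so a_2 = 7.
  25 = 1*13 + 12, so a_3 = 1.
  13 = 1*12 + 1, so a_4 = 1.
  12 = 12*1 + 0, so a_5 = 12.
so x = [1; 1, 7, 1, 1, 12].
Convergents (p_i = a_i*p_{i-1} + p_{i-2}, q_i = a_i*q_{i-1} + q_{i-2} with p_{-2}=0, p_{-1}=1, q_{-2}=1, q_{-1}=0), until the denominator exceeds 68:
  i=0: a_0=1, p_0 = 1*1 + 0 = 1, q_0 = 1*0 + 1 = 1.
  i=1: a_1=1, p_1 = 1*1 + 1 = 2, q_1 = 1*1 + 0 = 1.
  i=2: a_2=7, p_2 = 7*2 + 1 = 15, q_2 = 7*1 + 1 = 8.
  i=3: a_3=1, p_3 = 1*15 + 2 = 17, q_3 = 1*8 + 1 = 9.
  i=4: a_4=1, p_4 = 1*17 + 15 = 32, q_4 = 1*9 + 8 = 17.
  i=5: a_5=12, p_5 = 12*32 + 17 = 401, q_5 = 12*17 + 9 = 213.
q_5 = 213 > 68, so the last convergent with denominator <= 68 is p_4/q_4 = 32/17.
The closest fraction with denominator <= 68 is either p_4/q_4 or the intermediate fraction (k*p_4 + p_3)/(k*q_4 + q_3) with the largest k >= 1 whose denominator stays <= 68; these approach x as k grows, and every other convergent or intermediate fraction in range is farther away.
Largest k: floor((68 - q_3)/q_4) = floor((68 - 9)/17) = 3.
That gives (3*32 + 17)/(3*17 + 9) = 113/60.
Compare the errors: |x - 32/17| = |401*17 - 32*213|/(213*17) = 1/3621, and |x - 113/60| = |401*60 - 113*213|/(213*60) = 9/12780.
Cross-multiplying, 1*12780 = 12780 < 32589 = 9*3621, so 1/3621 is smaller: the convergent 32/17 is closer to x than 113/60.

32/17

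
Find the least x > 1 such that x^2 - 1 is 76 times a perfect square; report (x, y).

(x, y) = (57799, 6630)

First expand sqrt(76) as a continued fraction. With x_i = (sqrt(76) + m_i)/d_i and (m_0, d_0) = (0, 1): a_0 = floor(sqrt(76)) = 8, since 8^2 = 64 <= 76 < 81 = 9^2.
Iterate m_{i+1} = d_i*a_i - m_i, d_{i+1} = (76 - m_{i+1}^2)/d_i, a_{i+1} = floor((a_0 + m_{i+1})/d_{i+1}):
  m_1 = 1*8 - 0 = 8, d_1 = (76 - 8^2)/1 = 12/1 = 12, a_1 = floor((8 + 8)/12) = 1.
  m_2 = 12*1 - 8 = 4, d_2 = (76 - 4^2)/12 = 60/12 = 5, a_2 = floor((8 + 4)/5) = 2.
  m_3 = 5*2 - 4 = 6, d_3 = (76 - 6^2)/5 = 40/5 = 8, a_3 = floor((8 + 6)/8) = 1.
  m_4 = 8*1 - 6 = 2, d_4 = (76 - 2^2)/8 = 72/8 = 9, a_4 = floor((8 + 2)/9) = 1.
  m_5 = 9*1 - 2 = 7, d_5 = (76 - 7^2)/9 = 27/9 = 3, a_5 = floor((8 + 7)/3) = 5.
  m_6 = 3*5 - 7 = 8, d_6 = (76 - 8^2)/3 = 12/3 = 4, a_6 = floor((8 + 8)/4) = 4.
  m_7 = 4*4 - 8 = 8, d_7 = (76 - 8^2)/4 = 12/4 = 3, a_7 = floor((8 + 8)/3) = 5.
  m_8 = 3*5 - 8 = 7, d_8 = (76 - 7^2)/3 = 27/3 = 9, a_8 = floor((8 + 7)/9) = 1.
  m_9 = 9*1 - 7 = 2, d_9 = (76 - 2^2)/9 = 72/9 = 8, a_9 = floor((8 + 2)/8) = 1.
  m_10 = 8*1 - 2 = 6, d_10 = (76 - 6^2)/8 = 40/8 = 5, a_10 = floor((8 + 6)/5) = 2.
  m_11 = 5*2 - 6 = 4, d_11 = (76 - 4^2)/5 = 60/5 = 12, a_11 = floor((8 + 4)/12) = 1.
  m_12 = 12*1 - 4 = 8, d_12 = (76 - 8^2)/12 = 12/12 = 1, a_12 = floor((8 + 8)/1) = 16.
  m_13 = 1*16 - 8 = 8, d_13 = (76 - 8^2)/1 = 12/1 = 12: (m_13, d_13) = (m_1, d_1) = (8, 12), so from here the quotients repeat a_1, ..., a_12; the period length is 12.
So sqrt(76) = [8; (1, 2, 1, 1, 5, 4, 5, 1, 1, 2, 1, 16)] with period length k = 12.
k is even, so the fundamental solution of x^2 - 76y^2 = 1 is (p_{k-1}, q_{k-1}) = (p_11, q_11); compute convergents through index 11.
Convergents (p_i = a_i*p_{i-1} + p_{i-2}, q_i = a_i*q_{i-1} + q_{i-2} with p_{-2}=0, p_{-1}=1, q_{-2}=1, q_{-1}=0):
  i=0: a_0=8, p_0 = 8*1 + 0 = 8, q_0 = 8*0 + 1 = 1.
  i=1: a_1=1, p_1 = 1*8 + 1 = 9, q_1 = 1*1 + 0 = 1.
  i=2: a_2=2, p_2 = 2*9 + 8 = 26, q_2 = 2*1 + 1 = 3.
  i=3: a_3=1, p_3 = 1*26 + 9 = 35, q_3 = 1*3 + 1 = 4.
  i=4: a_4=1, p_4 = 1*35 + 26 = 61, q_4 = 1*4 + 3 = 7.
  i=5: a_5=5, p_5 = 5*61 + 35 = 340, q_5 = 5*7 + 4 = 39.
  i=6: a_6=4, p_6 = 4*340 + 61 = 1421, q_6 = 4*39 + 7 = 163.
  i=7: a_7=5, p_7 = 5*1421 + 340 = 7445, q_7 = 5*163 + 39 = 854.
  i=8: a_8=1, p_8 = 1*7445 + 1421 = 8866, q_8 = 1*854 + 163 = 1017.
  i=9: a_9=1, p_9 = 1*8866 + 7445 = 16311, q_9 = 1*1017 + 854 = 1871.
  i=10: a_10=2, p_10 = 2*16311 + 8866 = 41488, q_10 = 2*1871 + 1017 = 4759.
  i=11: a_11=1, p_11 = 1*41488 + 16311 = 57799, q_11 = 1*4759 + 1871 = 6630.
Check: 57799^2 - 76*6630^2 = 3340724401 - 3340724400 = 1, so (x, y) = (57799, 6630) solves the equation, and by the theorem it is the least positive solution.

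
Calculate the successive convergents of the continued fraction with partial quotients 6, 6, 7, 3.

6/1, 37/6, 265/43, 832/135

Using the convergent recurrence p_i = a_i*p_{i-1} + p_{i-2}, q_i = a_i*q_{i-1} + q_{i-2} with p_{-2}=0, p_{-1}=1, q_{-2}=1, q_{-1}=0:
  i=0: a_0=6, p_0 = 6*1 + 0 = 6, q_0 = 6*0 + 1 = 1.
  i=1: a_1=6, p_1 = 6*6 + 1 = 37, q_1 = 6*1 + 0 = 6.
  i=2: a_2=7, p_2 = 7*37 + 6 = 265, q_2 = 7*6 + 1 = 43.
  i=3: a_3=3, p_3 = 3*265 + 37 = 832, q_3 = 3*43 + 6 = 135.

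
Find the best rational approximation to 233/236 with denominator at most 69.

Expand x = 233/236 as a continued fraction with the Euclidean algorithm:
  233 = 0*236 + 233, so a_0 = 0.
  236 = 1*233 + 3, so a_1 = 1.
  233 = 77*3 + 2, so a_2 = 77.
  3 = 1*2 + 1, so a_3 = 1.
  2 = 2*1 + 0, so a_4 = 2.
so x = [0; 1, 77, 1, 2].
Convergents (p_i = a_i*p_{i-1} + p_{i-2}, q_i = a_i*q_{i-1} + q_{i-2} with p_{-2}=0, p_{-1}=1, q_{-2}=1, q_{-1}=0), until the denominator exceeds 69:
  i=0: a_0=0, p_0 = 0*1 + 0 = 0, q_0 = 0*0 + 1 = 1.
  i=1: a_1=1, p_1 = 1*0 + 1 = 1, q_1 = 1*1 + 0 = 1.
  i=2: a_2=77, p_2 = 77*1 + 0 = 77, q_2 = 77*1 + 1 = 78.
q_2 = 78 > 69, so the last convergent with denominator <= 69 is p_1/q_1 = 1/1.
The closest fraction with denominator <= 69 is either p_1/q_1 or the intermediate fraction (k*p_1 + p_0)/(k*q_1 + q_0) with the largest k >= 1 whose denominator stays <= 69; these approach x as k grows, and every other convergent or intermediate fraction in range is farther away.
Largest k: floor((69 - q_0)/q_1) = floor((69 - 1)/1) = 68.
That gives (68*1 + 0)/(68*1 + 1) = 68/69.
Compare the errors: |x - 1/1| = |233*1 - 1*236|/(236*1) = 3/236, and |x - 68/69| = |233*69 - 68*236|/(236*69) = 29/16284.
Cross-multiplying, 29*236 = 6844 < 48852 = 3*16284, so 29/16284 is smaller: the intermediate fraction 68/69 is closer to x than 1/1.

68/69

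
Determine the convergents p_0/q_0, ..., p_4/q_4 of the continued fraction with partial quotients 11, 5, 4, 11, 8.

11/1, 56/5, 235/21, 2641/236, 21363/1909

Using the convergent recurrence p_i = a_i*p_{i-1} + p_{i-2}, q_i = a_i*q_{i-1} + q_{i-2} with p_{-2}=0, p_{-1}=1, q_{-2}=1, q_{-1}=0:
  i=0: a_0=11, p_0 = 11*1 + 0 = 11, q_0 = 11*0 + 1 = 1.
  i=1: a_1=5, p_1 = 5*11 + 1 = 56, q_1 = 5*1 + 0 = 5.
  i=2: a_2=4, p_2 = 4*56 + 11 = 235, q_2 = 4*5 + 1 = 21.
  i=3: a_3=11, p_3 = 11*235 + 56 = 2641, q_3 = 11*21 + 5 = 236.
  i=4: a_4=8, p_4 = 8*2641 + 235 = 21363, q_4 = 8*236 + 21 = 1909.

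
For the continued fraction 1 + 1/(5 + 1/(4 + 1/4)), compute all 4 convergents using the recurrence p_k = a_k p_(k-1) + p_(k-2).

Using the convergent recurrence p_i = a_i*p_{i-1} + p_{i-2}, q_i = a_i*q_{i-1} + q_{i-2} with p_{-2}=0, p_{-1}=1, q_{-2}=1, q_{-1}=0:
  i=0: a_0=1, p_0 = 1*1 + 0 = 1, q_0 = 1*0 + 1 = 1.
  i=1: a_1=5, p_1 = 5*1 + 1 = 6, q_1 = 5*1 + 0 = 5.
  i=2: a_2=4, p_2 = 4*6 + 1 = 25, q_2 = 4*5 + 1 = 21.
  i=3: a_3=4, p_3 = 4*25 + 6 = 106, q_3 = 4*21 + 5 = 89.

1/1, 6/5, 25/21, 106/89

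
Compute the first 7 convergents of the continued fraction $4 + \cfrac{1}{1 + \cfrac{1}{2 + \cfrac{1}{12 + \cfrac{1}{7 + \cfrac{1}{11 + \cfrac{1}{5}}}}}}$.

4/1, 5/1, 14/3, 173/37, 1225/262, 13648/2919, 69465/14857

Using the convergent recurrence p_i = a_i*p_{i-1} + p_{i-2}, q_i = a_i*q_{i-1} + q_{i-2} with p_{-2}=0, p_{-1}=1, q_{-2}=1, q_{-1}=0:
  i=0: a_0=4, p_0 = 4*1 + 0 = 4, q_0 = 4*0 + 1 = 1.
  i=1: a_1=1, p_1 = 1*4 + 1 = 5, q_1 = 1*1 + 0 = 1.
  i=2: a_2=2, p_2 = 2*5 + 4 = 14, q_2 = 2*1 + 1 = 3.
  i=3: a_3=12, p_3 = 12*14 + 5 = 173, q_3 = 12*3 + 1 = 37.
  i=4: a_4=7, p_4 = 7*173 + 14 = 1225, q_4 = 7*37 + 3 = 262.
  i=5: a_5=11, p_5 = 11*1225 + 173 = 13648, q_5 = 11*262 + 37 = 2919.
  i=6: a_6=5, p_6 = 5*13648 + 1225 = 69465, q_6 = 5*2919 + 262 = 14857.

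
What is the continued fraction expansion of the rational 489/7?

Run the Euclidean algorithm on 489 and 7; the successive quotients are the partial quotients a_0, a_1, ... (each step inverts the fractional part left over by the previous one):
  489 = 69*7 + 6, so a_0 = 69.
  7 = 1*6 + 1, so a_1 = 1.
  6 = 6*1 + 0, so a_2 = 6.
The remainder reaches 0 after 3 divisions, so the expansion has 3 partial quotients, read off in order.

[69; 1, 6]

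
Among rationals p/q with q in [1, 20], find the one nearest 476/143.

10/3

Expand x = 476/143 as a continued fraction with the Euclidean algorithm:
  476 = 3*143 + 47, so a_0 = 3.
  143 = 3*47 + 2, so a_1 = 3.
  47 = 23*2 + 1, so a_2 = 23.
  2 = 2*1 + 0, so a_3 = 2.
so x = [3; 3, 23, 2].
Convergents (p_i = a_i*p_{i-1} + p_{i-2}, q_i = a_i*q_{i-1} + q_{i-2} with p_{-2}=0, p_{-1}=1, q_{-2}=1, q_{-1}=0), until the denominator exceeds 20:
  i=0: a_0=3, p_0 = 3*1 + 0 = 3, q_0 = 3*0 + 1 = 1.
  i=1: a_1=3, p_1 = 3*3 + 1 = 10, q_1 = 3*1 + 0 = 3.
  i=2: a_2=23, p_2 = 23*10 + 3 = 233, q_2 = 23*3 + 1 = 70.
q_2 = 70 > 20, so the last convergent with denominator <= 20 is p_1/q_1 = 10/3.
The closest fraction with denominator <= 20 is either p_1/q_1 or the intermediate fraction (k*p_1 + p_0)/(k*q_1 + q_0) with the largest k >= 1 whose denominator stays <= 20; these approach x as k grows, and every other convergent or intermediate fraction in range is farther away.
Largest k: floor((20 - q_0)/q_1) = floor((20 - 1)/3) = 6.
That gives (6*10 + 3)/(6*3 + 1) = 63/19.
Compare the errors: |x - 10/3| = |476*3 - 10*143|/(143*3) = 2/429, and |x - 63/19| = |476*19 - 63*143|/(143*19) = 35/2717.
Cross-multiplying, 2*2717 = 5434 < 15015 = 35*429, so 2/429 is smaller: the convergent 10/3 is closer to x than 63/19.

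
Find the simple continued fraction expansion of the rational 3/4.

[0; 1, 3]

Run the Euclidean algorithm on 3 and 4; the successive quotients are the partial quotients a_0, a_1, ... (each step inverts the fractional part left over by the previous one):
  3 = 0*4 + 3, so a_0 = 0.
  4 = 1*3 + 1, so a_1 = 1.
  3 = 3*1 + 0, so a_2 = 3.
The remainder reaches 0 after 3 divisions, so the expansion has 3 partial quotients, read off in order.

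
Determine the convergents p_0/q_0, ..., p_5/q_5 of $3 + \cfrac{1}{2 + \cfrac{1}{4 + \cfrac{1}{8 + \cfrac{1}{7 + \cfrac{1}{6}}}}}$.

3/1, 7/2, 31/9, 255/74, 1816/527, 11151/3236

Using the convergent recurrence p_i = a_i*p_{i-1} + p_{i-2}, q_i = a_i*q_{i-1} + q_{i-2} with p_{-2}=0, p_{-1}=1, q_{-2}=1, q_{-1}=0:
  i=0: a_0=3, p_0 = 3*1 + 0 = 3, q_0 = 3*0 + 1 = 1.
  i=1: a_1=2, p_1 = 2*3 + 1 = 7, q_1 = 2*1 + 0 = 2.
  i=2: a_2=4, p_2 = 4*7 + 3 = 31, q_2 = 4*2 + 1 = 9.
  i=3: a_3=8, p_3 = 8*31 + 7 = 255, q_3 = 8*9 + 2 = 74.
  i=4: a_4=7, p_4 = 7*255 + 31 = 1816, q_4 = 7*74 + 9 = 527.
  i=5: a_5=6, p_5 = 6*1816 + 255 = 11151, q_5 = 6*527 + 74 = 3236.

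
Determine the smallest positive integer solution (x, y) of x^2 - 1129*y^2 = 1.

First expand sqrt(1129) as a continued fraction. With x_i = (sqrt(1129) + m_i)/d_i and (m_0, d_0) = (0, 1): a_0 = floor(sqrt(1129)) = 33, since 33^2 = 1089 <= 1129 < 1156 = 34^2.
Iterate m_{i+1} = d_i*a_i - m_i, d_{i+1} = (1129 - m_{i+1}^2)/d_i, a_{i+1} = floor((a_0 + m_{i+1})/d_{i+1}):
  m_1 = 1*33 - 0 = 33, d_1 = (1129 - 33^2)/1 = 40/1 = 40, a_1 = floor((33 + 33)/40) = 1.
  m_2 = 40*1 - 33 = 7, d_2 = (1129 - 7^2)/40 = 1080/40 = 27, a_2 = floor((33 + 7)/27) = 1.
  m_3 = 27*1 - 7 = 20, d_3 = (1129 - 20^2)/27 = 729/27 = 27, a_3 = floor((33 + 20)/27) = 1.
  m_4 = 27*1 - 20 = 7, d_4 = (1129 - 7^2)/27 = 1080/27 = 40, a_4 = floor((33 + 7)/40) = 1.
  m_5 = 40*1 - 7 = 33, d_5 = (1129 - 33^2)/40 = 40/40 = 1, a_5 = floor((33 + 33)/1) = 66.
  m_6 = 1*66 - 33 = 33, d_6 = (1129 - 33^2)/1 = 40/1 = 40: (m_6, d_6) = (m_1, d_1) = (33, 40), so from here the quotients repeat a_1, ..., a_5; the period length is 5.
So sqrt(1129) = [33; (1, 1, 1, 1, 66)] with period length k = 5.
k is odd, so (p_{k-1}, q_{k-1}) only solves x^2 - 1129y^2 = -1 and the fundamental solution of x^2 - 1129y^2 = 1 is (p_{2k-1}, q_{2k-1}) = (p_9, q_9); compute convergents through index 9, running through the period twice.
Convergents (p_i = a_i*p_{i-1} + p_{i-2}, q_i = a_i*q_{i-1} + q_{i-2} with p_{-2}=0, p_{-1}=1, q_{-2}=1, q_{-1}=0):
  i=0: a_0=33, p_0 = 33*1 + 0 = 33, q_0 = 33*0 + 1 = 1.
  i=1: a_1=1, p_1 = 1*33 + 1 = 34, q_1 = 1*1 + 0 = 1.
  i=2: a_2=1, p_2 = 1*34 + 33 = 67, q_2 = 1*1 + 1 = 2.
  i=3: a_3=1, p_3 = 1*67 + 34 = 101, q_3 = 1*2 + 1 = 3.
  i=4: a_4=1, p_4 = 1*101 + 67 = 168, q_4 = 1*3 + 2 = 5.
  i=5: a_5=66, p_5 = 66*168 + 101 = 11189, q_5 = 66*5 + 3 = 333.
  i=6: a_6=1, p_6 = 1*11189 + 168 = 11357, q_6 = 1*333 + 5 = 338.
  i=7: a_7=1, p_7 = 1*11357 + 11189 = 22546, q_7 = 1*338 + 333 = 671.
  i=8: a_8=1, p_8 = 1*22546 + 11357 = 33903, q_8 = 1*671 + 338 = 1009.
  i=9: a_9=1, p_9 = 1*33903 + 22546 = 56449, q_9 = 1*1009 + 671 = 1680.
Indeed p_4^2 - 1129*q_4^2 = 28224 - 28225 = -1, not +1.
Check: 56449^2 - 1129*1680^2 = 3186489601 - 3186489600 = 1, so (x, y) = (56449, 1680) solves the equation, and by the theorem it is the least positive solution.

(x, y) = (56449, 1680)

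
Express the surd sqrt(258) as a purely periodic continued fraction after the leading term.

Write x_i = (sqrt(258) + m_i)/d_i with (m_0, d_0) = (0, 1). a_0 = floor(sqrt(258)) = 16, since 16^2 = 256 <= 258 < 289 = 17^2.
Iterate m_{i+1} = d_i*a_i - m_i, d_{i+1} = (258 - m_{i+1}^2)/d_i, a_{i+1} = floor((a_0 + m_{i+1})/d_{i+1}):
  m_1 = 1*16 - 0 = 16, d_1 = (258 - 16^2)/1 = 2/1 = 2, a_1 = floor((16 + 16)/2) = 16.
  m_2 = 2*16 - 16 = 16, d_2 = (258 - 16^2)/2 = 2/2 = 1, a_2 = floor((16 + 16)/1) = 32.
  m_3 = 1*32 - 16 = 16, d_3 = (258 - 16^2)/1 = 2/1 = 2: (m_3, d_3) = (m_1, d_1) = (16, 2), so from here the quotients repeat a_1, a_2; the period length is 2.
Hence the expansion of sqrt(258) is a_0 = 16 followed by the repeating block 16, 32 (period 2).

[16; (16, 32)]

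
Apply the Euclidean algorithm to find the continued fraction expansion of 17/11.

[1; 1, 1, 5]

Run the Euclidean algorithm on 17 and 11; the successive quotients are the partial quotients a_0, a_1, ... (each step inverts the fractional part left over by the previous one):
  17 = 1*11 + 6, so a_0 = 1.
  11 = 1*6 + 5, so a_1 = 1.
  6 = 1*5 + 1, so a_2 = 1.
  5 = 5*1 + 0, so a_3 = 5.
The remainder reaches 0 after 4 divisions, so the expansion has 4 partial quotients, read off in order.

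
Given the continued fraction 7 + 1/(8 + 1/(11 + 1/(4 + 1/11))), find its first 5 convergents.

7/1, 57/8, 634/89, 2593/364, 29157/4093

Using the convergent recurrence p_i = a_i*p_{i-1} + p_{i-2}, q_i = a_i*q_{i-1} + q_{i-2} with p_{-2}=0, p_{-1}=1, q_{-2}=1, q_{-1}=0:
  i=0: a_0=7, p_0 = 7*1 + 0 = 7, q_0 = 7*0 + 1 = 1.
  i=1: a_1=8, p_1 = 8*7 + 1 = 57, q_1 = 8*1 + 0 = 8.
  i=2: a_2=11, p_2 = 11*57 + 7 = 634, q_2 = 11*8 + 1 = 89.
  i=3: a_3=4, p_3 = 4*634 + 57 = 2593, q_3 = 4*89 + 8 = 364.
  i=4: a_4=11, p_4 = 11*2593 + 634 = 29157, q_4 = 11*364 + 89 = 4093.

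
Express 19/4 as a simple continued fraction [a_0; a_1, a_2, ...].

[4; 1, 3]

Run the Euclidean algorithm on 19 and 4; the successive quotients are the partial quotients a_0, a_1, ... (each step inverts the fractional part left over by the previous one):
  19 = 4*4 + 3, so a_0 = 4.
  4 = 1*3 + 1, so a_1 = 1.
  3 = 3*1 + 0, so a_2 = 3.
The remainder reaches 0 after 3 divisions, so the expansion has 3 partial quotients, read off in order.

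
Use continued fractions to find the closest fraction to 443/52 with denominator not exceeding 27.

230/27

Expand x = 443/52 as a continued fraction with the Euclidean algorithm:
  443 = 8*52 + 27, so a_0 = 8.
  52 = 1*27 + 25, so a_1 = 1.
  27 = 1*25 + 2, so a_2 = 1.
  25 = 12*2 + 1, so a_3 = 12.
  2 = 2*1 + 0, so a_4 = 2.
so x = [8; 1, 1, 12, 2].
Convergents (p_i = a_i*p_{i-1} + p_{i-2}, q_i = a_i*q_{i-1} + q_{i-2} with p_{-2}=0, p_{-1}=1, q_{-2}=1, q_{-1}=0), until the denominator exceeds 27:
  i=0: a_0=8, p_0 = 8*1 + 0 = 8, q_0 = 8*0 + 1 = 1.
  i=1: a_1=1, p_1 = 1*8 + 1 = 9, q_1 = 1*1 + 0 = 1.
  i=2: a_2=1, p_2 = 1*9 + 8 = 17, q_2 = 1*1 + 1 = 2.
  i=3: a_3=12, p_3 = 12*17 + 9 = 213, q_3 = 12*2 + 1 = 25.
  i=4: a_4=2, p_4 = 2*213 + 17 = 443, q_4 = 2*25 + 2 = 52.
q_4 = 52 > 27, so the last convergent with denominator <= 27 is p_3/q_3 = 213/25.
The closest fraction with denominator <= 27 is either p_3/q_3 or the intermediate fraction (k*p_3 + p_2)/(k*q_3 + q_2) with the largest k >= 1 whose denominator stays <= 27; these approach x as k grows, and every other convergent or intermediate fraction in range is farther away.
Largest k: floor((27 - q_2)/q_3) = floor((27 - 2)/25) = 1.
That gives (1*213 + 17)/(1*25 + 2) = 230/27.
Compare the errors: |x - 213/25| = |443*25 - 213*52|/(52*25) = 1/1300, and |x - 230/27| = |443*27 - 230*52|/(52*27) = 1/1404.
Cross-multiplying, 1*1300 = 1300 < 1404 = 1*1404, so 1/1404 is smaller: the intermediate fraction 230/27 is closer to x than 213/25.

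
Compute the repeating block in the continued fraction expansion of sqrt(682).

Write x_i = (sqrt(682) + m_i)/d_i with (m_0, d_0) = (0, 1). a_0 = floor(sqrt(682)) = 26, since 26^2 = 676 <= 682 < 729 = 27^2.
Iterate m_{i+1} = d_i*a_i - m_i, d_{i+1} = (682 - m_{i+1}^2)/d_i, a_{i+1} = floor((a_0 + m_{i+1})/d_{i+1}):
  m_1 = 1*26 - 0 = 26, d_1 = (682 - 26^2)/1 = 6/1 = 6, a_1 = floor((26 + 26)/6) = 8.
  m_2 = 6*8 - 26 = 22, d_2 = (682 - 22^2)/6 = 198/6 = 33, a_2 = floor((26 + 22)/33) = 1.
  m_3 = 33*1 - 22 = 11, d_3 = (682 - 11^2)/33 = 561/33 = 17, a_3 = floor((26 + 11)/17) = 2.
  m_4 = 17*2 - 11 = 23, d_4 = (682 - 23^2)/17 = 153/17 = 9, a_4 = floor((26 + 23)/9) = 5.
  m_5 = 9*5 - 23 = 22, d_5 = (682 - 22^2)/9 = 198/9 = 22, a_5 = floor((26 + 22)/22) = 2.
  m_6 = 22*2 - 22 = 22, d_6 = (682 - 22^2)/22 = 198/22 = 9, a_6 = floor((26 + 22)/9) = 5.
  m_7 = 9*5 - 22 = 23, d_7 = (682 - 23^2)/9 = 153/9 = 17, a_7 = floor((26 + 23)/17) = 2.
  m_8 = 17*2 - 23 = 11, d_8 = (682 - 11^2)/17 = 561/17 = 33, a_8 = floor((26 + 11)/33) = 1.
  m_9 = 33*1 - 11 = 22, d_9 = (682 - 22^2)/33 = 198/33 = 6, a_9 = floor((26 + 22)/6) = 8.
  m_10 = 6*8 - 22 = 26, d_10 = (682 - 26^2)/6 = 6/6 = 1, a_10 = floor((26 + 26)/1) = 52.
  m_11 = 1*52 - 26 = 26, d_11 = (682 - 26^2)/1 = 6/1 = 6: (m_11, d_11) = (m_1, d_1) = (26, 6), so from here the quotients repeat a_1, ..., a_10; the period length is 10.
Hence the expansion of sqrt(682) is a_0 = 26 followed by the repeating block 8, 1, 2, 5, 2, 5, 2, 1, 8, 52 (period 10).

[26; (8, 1, 2, 5, 2, 5, 2, 1, 8, 52)]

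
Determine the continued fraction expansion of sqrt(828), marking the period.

[28; (1, 3, 2, 3, 1, 56)]

Write x_i = (sqrt(828) + m_i)/d_i with (m_0, d_0) = (0, 1). a_0 = floor(sqrt(828)) = 28, since 28^2 = 784 <= 828 < 841 = 29^2.
Iterate m_{i+1} = d_i*a_i - m_i, d_{i+1} = (828 - m_{i+1}^2)/d_i, a_{i+1} = floor((a_0 + m_{i+1})/d_{i+1}):
  m_1 = 1*28 - 0 = 28, d_1 = (828 - 28^2)/1 = 44/1 = 44, a_1 = floor((28 + 28)/44) = 1.
  m_2 = 44*1 - 28 = 16, d_2 = (828 - 16^2)/44 = 572/44 = 13, a_2 = floor((28 + 16)/13) = 3.
  m_3 = 13*3 - 16 = 23, d_3 = (828 - 23^2)/13 = 299/13 = 23, a_3 = floor((28 + 23)/23) = 2.
  m_4 = 23*2 - 23 = 23, d_4 = (828 - 23^2)/23 = 299/23 = 13, a_4 = floor((28 + 23)/13) = 3.
  m_5 = 13*3 - 23 = 16, d_5 = (828 - 16^2)/13 = 572/13 = 44, a_5 = floor((28 + 16)/44) = 1.
  m_6 = 44*1 - 16 = 28, d_6 = (828 - 28^2)/44 = 44/44 = 1, a_6 = floor((28 + 28)/1) = 56.
  m_7 = 1*56 - 28 = 28, d_7 = (828 - 28^2)/1 = 44/1 = 44: (m_7, d_7) = (m_1, d_1) = (28, 44), so from here the quotients repeat a_1, ..., a_6; the period length is 6.
Hence the expansion of sqrt(828) is a_0 = 28 followed by the repeating block 1, 3, 2, 3, 1, 56 (period 6).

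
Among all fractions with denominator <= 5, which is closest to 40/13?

Expand x = 40/13 as a continued fraction with the Euclidean algorithm:
  40 = 3*13 + 1, so a_0 = 3.
  13 = 13*1 + 0, so a_1 = 13.
so x = [3; 13].
Convergents (p_i = a_i*p_{i-1} + p_{i-2}, q_i = a_i*q_{i-1} + q_{i-2} with p_{-2}=0, p_{-1}=1, q_{-2}=1, q_{-1}=0), until the denominator exceeds 5:
  i=0: a_0=3, p_0 = 3*1 + 0 = 3, q_0 = 3*0 + 1 = 1.
  i=1: a_1=13, p_1 = 13*3 + 1 = 40, q_1 = 13*1 + 0 = 13.
q_1 = 13 > 5, so the last convergent with denominator <= 5 is p_0/q_0 = 3/1.
The closest fraction with denominator <= 5 is either p_0/q_0 or the intermediate fraction (k*p_0 + p_{-1})/(k*q_0 + q_{-1}) with the largest k >= 1 whose denominator stays <= 5; these approach x as k grows, and every other convergent or intermediate fraction in range is farther away.
Largest k: floor((5 - q_{-1})/q_0) = floor((5 - 0)/1) = 5 (using the seeds p_{-1} = 1, q_{-1} = 0).
That gives (5*3 + 1)/(5*1 + 0) = 16/5.
Compare the errors: |x - 3/1| = |40*1 - 3*13|/(13*1) = 1/13, and |x - 16/5| = |40*5 - 16*13|/(13*5) = 8/65.
Cross-multiplying, 1*65 = 65 < 104 = 8*13, so 1/13 is smaller: the convergent 3/1 is closer to x than 16/5.

3/1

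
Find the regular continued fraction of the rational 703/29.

Run the Euclidean algorithm on 703 and 29; the successive quotients are the partial quotients a_0, a_1, ... (each step inverts the fractional part left over by the previous one):
  703 = 24*29 + 7, so a_0 = 24.
  29 = 4*7 + 1, so a_1 = 4.
  7 = 7*1 + 0, so a_2 = 7.
The remainder reaches 0 after 3 divisions, so the expansion has 3 partial quotients, read off in order.

[24; 4, 7]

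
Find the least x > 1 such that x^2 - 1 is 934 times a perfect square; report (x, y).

(x, y) = (3034565, 99294)

First expand sqrt(934) as a continued fraction. With x_i = (sqrt(934) + m_i)/d_i and (m_0, d_0) = (0, 1): a_0 = floor(sqrt(934)) = 30, since 30^2 = 900 <= 934 < 961 = 31^2.
Iterate m_{i+1} = d_i*a_i - m_i, d_{i+1} = (934 - m_{i+1}^2)/d_i, a_{i+1} = floor((a_0 + m_{i+1})/d_{i+1}):
  m_1 = 1*30 - 0 = 30, d_1 = (934 - 30^2)/1 = 34/1 = 34, a_1 = floor((30 + 30)/34) = 1.
  m_2 = 34*1 - 30 = 4, d_2 = (934 - 4^2)/34 = 918/34 = 27, a_2 = floor((30 + 4)/27) = 1.
  m_3 = 27*1 - 4 = 23, d_3 = (934 - 23^2)/27 = 405/27 = 15, a_3 = floor((30 + 23)/15) = 3.
  m_4 = 15*3 - 23 = 22, d_4 = (934 - 22^2)/15 = 450/15 = 30, a_4 = floor((30 + 22)/30) = 1.
  m_5 = 30*1 - 22 = 8, d_5 = (934 - 8^2)/30 = 870/30 = 29, a_5 = floor((30 + 8)/29) = 1.
  m_6 = 29*1 - 8 = 21, d_6 = (934 - 21^2)/29 = 493/29 = 17, a_6 = floor((30 + 21)/17) = 3.
  m_7 = 17*3 - 21 = 30, d_7 = (934 - 30^2)/17 = 34/17 = 2, a_7 = floor((30 + 30)/2) = 30.
  m_8 = 2*30 - 30 = 30, d_8 = (934 - 30^2)/2 = 34/2 = 17, a_8 = floor((30 + 30)/17) = 3.
  m_9 = 17*3 - 30 = 21, d_9 = (934 - 21^2)/17 = 493/17 = 29, a_9 = floor((30 + 21)/29) = 1.
  m_10 = 29*1 - 21 = 8, d_10 = (934 - 8^2)/29 = 870/29 = 30, a_10 = floor((30 + 8)/30) = 1.
  m_11 = 30*1 - 8 = 22, d_11 = (934 - 22^2)/30 = 450/30 = 15, a_11 = floor((30 + 22)/15) = 3.
  m_12 = 15*3 - 22 = 23, d_12 = (934 - 23^2)/15 = 405/15 = 27, a_12 = floor((30 + 23)/27) = 1.
  m_13 = 27*1 - 23 = 4, d_13 = (934 - 4^2)/27 = 918/27 = 34, a_13 = floor((30 + 4)/34) = 1.
  m_14 = 34*1 - 4 = 30, d_14 = (934 - 30^2)/34 = 34/34 = 1, a_14 = floor((30 + 30)/1) = 60.
  m_15 = 1*60 - 30 = 30, d_15 = (934 - 30^2)/1 = 34/1 = 34: (m_15, d_15) = (m_1, d_1) = (30, 34), so from here the quotients repeat a_1, ..., a_14; the period length is 14.
So sqrt(934) = [30; (1, 1, 3, 1, 1, 3, 30, 3, 1, 1, 3, 1, 1, 60)] with period length k = 14.
k is even, so the fundamental solution of x^2 - 934y^2 = 1 is (p_{k-1}, q_{k-1}) = (p_13, q_13); compute convergents through index 13.
Convergents (p_i = a_i*p_{i-1} + p_{i-2}, q_i = a_i*q_{i-1} + q_{i-2} with p_{-2}=0, p_{-1}=1, q_{-2}=1, q_{-1}=0):
  i=0: a_0=30, p_0 = 30*1 + 0 = 30, q_0 = 30*0 + 1 = 1.
  i=1: a_1=1, p_1 = 1*30 + 1 = 31, q_1 = 1*1 + 0 = 1.
  i=2: a_2=1, p_2 = 1*31 + 30 = 61, q_2 = 1*1 + 1 = 2.
  i=3: a_3=3, p_3 = 3*61 + 31 = 214, q_3 = 3*2 + 1 = 7.
  i=4: a_4=1, p_4 = 1*214 + 61 = 275, q_4 = 1*7 + 2 = 9.
  i=5: a_5=1, p_5 = 1*275 + 214 = 489, q_5 = 1*9 + 7 = 16.
  i=6: a_6=3, p_6 = 3*489 + 275 = 1742, q_6 = 3*16 + 9 = 57.
  i=7: a_7=30, p_7 = 30*1742 + 489 = 52749, q_7 = 30*57 + 16 = 1726.
  i=8: a_8=3, p_8 = 3*52749 + 1742 = 159989, q_8 = 3*1726 + 57 = 5235.
  i=9: a_9=1, p_9 = 1*159989 + 52749 = 212738, q_9 = 1*5235 + 1726 = 6961.
  i=10: a_10=1, p_10 = 1*212738 + 159989 = 372727, q_10 = 1*6961 + 5235 = 12196.
  i=11: a_11=3, p_11 = 3*372727 + 212738 = 1330919, q_11 = 3*12196 + 6961 = 43549.
  i=12: a_12=1, p_12 = 1*1330919 + 372727 = 1703646, q_12 = 1*43549 + 12196 = 55745.
  i=13: a_13=1, p_13 = 1*1703646 + 1330919 = 3034565, q_13 = 1*55745 + 43549 = 99294.
Check: 3034565^2 - 934*99294^2 = 9208584739225 - 9208584739224 = 1, so (x, y) = (3034565, 99294) solves the equation, and by the theorem it is the least positive solution.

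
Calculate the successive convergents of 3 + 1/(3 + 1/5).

Using the convergent recurrence p_i = a_i*p_{i-1} + p_{i-2}, q_i = a_i*q_{i-1} + q_{i-2} with p_{-2}=0, p_{-1}=1, q_{-2}=1, q_{-1}=0:
  i=0: a_0=3, p_0 = 3*1 + 0 = 3, q_0 = 3*0 + 1 = 1.
  i=1: a_1=3, p_1 = 3*3 + 1 = 10, q_1 = 3*1 + 0 = 3.
  i=2: a_2=5, p_2 = 5*10 + 3 = 53, q_2 = 5*3 + 1 = 16.

3/1, 10/3, 53/16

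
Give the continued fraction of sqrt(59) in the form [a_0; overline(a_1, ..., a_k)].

Write x_i = (sqrt(59) + m_i)/d_i with (m_0, d_0) = (0, 1). a_0 = floor(sqrt(59)) = 7, since 7^2 = 49 <= 59 < 64 = 8^2.
Iterate m_{i+1} = d_i*a_i - m_i, d_{i+1} = (59 - m_{i+1}^2)/d_i, a_{i+1} = floor((a_0 + m_{i+1})/d_{i+1}):
  m_1 = 1*7 - 0 = 7, d_1 = (59 - 7^2)/1 = 10/1 = 10, a_1 = floor((7 + 7)/10) = 1.
  m_2 = 10*1 - 7 = 3, d_2 = (59 - 3^2)/10 = 50/10 = 5, a_2 = floor((7 + 3)/5) = 2.
  m_3 = 5*2 - 3 = 7, d_3 = (59 - 7^2)/5 = 10/5 = 2, a_3 = floor((7 + 7)/2) = 7.
  m_4 = 2*7 - 7 = 7, d_4 = (59 - 7^2)/2 = 10/2 = 5, a_4 = floor((7 + 7)/5) = 2.
  m_5 = 5*2 - 7 = 3, d_5 = (59 - 3^2)/5 = 50/5 = 10, a_5 = floor((7 + 3)/10) = 1.
  m_6 = 10*1 - 3 = 7, d_6 = (59 - 7^2)/10 = 10/10 = 1, a_6 = floor((7 + 7)/1) = 14.
  m_7 = 1*14 - 7 = 7, d_7 = (59 - 7^2)/1 = 10/1 = 10: (m_7, d_7) = (m_1, d_1) = (7, 10), so from here the quotients repeat a_1, ..., a_6; the period length is 6.
Hence the expansion of sqrt(59) is a_0 = 7 followed by the repeating block 1, 2, 7, 2, 1, 14 (period 6).

[7; overline(1, 2, 7, 2, 1, 14)]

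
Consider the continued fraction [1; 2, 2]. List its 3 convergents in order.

1/1, 3/2, 7/5

Using the convergent recurrence p_i = a_i*p_{i-1} + p_{i-2}, q_i = a_i*q_{i-1} + q_{i-2} with p_{-2}=0, p_{-1}=1, q_{-2}=1, q_{-1}=0:
  i=0: a_0=1, p_0 = 1*1 + 0 = 1, q_0 = 1*0 + 1 = 1.
  i=1: a_1=2, p_1 = 2*1 + 1 = 3, q_1 = 2*1 + 0 = 2.
  i=2: a_2=2, p_2 = 2*3 + 1 = 7, q_2 = 2*2 + 1 = 5.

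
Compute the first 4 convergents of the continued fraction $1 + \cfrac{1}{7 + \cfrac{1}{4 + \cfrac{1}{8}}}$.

1/1, 8/7, 33/29, 272/239

Using the convergent recurrence p_i = a_i*p_{i-1} + p_{i-2}, q_i = a_i*q_{i-1} + q_{i-2} with p_{-2}=0, p_{-1}=1, q_{-2}=1, q_{-1}=0:
  i=0: a_0=1, p_0 = 1*1 + 0 = 1, q_0 = 1*0 + 1 = 1.
  i=1: a_1=7, p_1 = 7*1 + 1 = 8, q_1 = 7*1 + 0 = 7.
  i=2: a_2=4, p_2 = 4*8 + 1 = 33, q_2 = 4*7 + 1 = 29.
  i=3: a_3=8, p_3 = 8*33 + 8 = 272, q_3 = 8*29 + 7 = 239.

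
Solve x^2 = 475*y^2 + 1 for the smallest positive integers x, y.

(x, y) = (57799, 2652)

First expand sqrt(475) as a continued fraction. With x_i = (sqrt(475) + m_i)/d_i and (m_0, d_0) = (0, 1): a_0 = floor(sqrt(475)) = 21, since 21^2 = 441 <= 475 < 484 = 22^2.
Iterate m_{i+1} = d_i*a_i - m_i, d_{i+1} = (475 - m_{i+1}^2)/d_i, a_{i+1} = floor((a_0 + m_{i+1})/d_{i+1}):
  m_1 = 1*21 - 0 = 21, d_1 = (475 - 21^2)/1 = 34/1 = 34, a_1 = floor((21 + 21)/34) = 1.
  m_2 = 34*1 - 21 = 13, d_2 = (475 - 13^2)/34 = 306/34 = 9, a_2 = floor((21 + 13)/9) = 3.
  m_3 = 9*3 - 13 = 14, d_3 = (475 - 14^2)/9 = 279/9 = 31, a_3 = floor((21 + 14)/31) = 1.
  m_4 = 31*1 - 14 = 17, d_4 = (475 - 17^2)/31 = 186/31 = 6, a_4 = floor((21 + 17)/6) = 6.
  m_5 = 6*6 - 17 = 19, d_5 = (475 - 19^2)/6 = 114/6 = 19, a_5 = floor((21 + 19)/19) = 2.
  m_6 = 19*2 - 19 = 19, d_6 = (475 - 19^2)/19 = 114/19 = 6, a_6 = floor((21 + 19)/6) = 6.
  m_7 = 6*6 - 19 = 17, d_7 = (475 - 17^2)/6 = 186/6 = 31, a_7 = floor((21 + 17)/31) = 1.
  m_8 = 31*1 - 17 = 14, d_8 = (475 - 14^2)/31 = 279/31 = 9, a_8 = floor((21 + 14)/9) = 3.
  m_9 = 9*3 - 14 = 13, d_9 = (475 - 13^2)/9 = 306/9 = 34, a_9 = floor((21 + 13)/34) = 1.
  m_10 = 34*1 - 13 = 21, d_10 = (475 - 21^2)/34 = 34/34 = 1, a_10 = floor((21 + 21)/1) = 42.
  m_11 = 1*42 - 21 = 21, d_11 = (475 - 21^2)/1 = 34/1 = 34: (m_11, d_11) = (m_1, d_1) = (21, 34), so from here the quotients repeat a_1, ..., a_10; the period length is 10.
So sqrt(475) = [21; (1, 3, 1, 6, 2, 6, 1, 3, 1, 42)] with period length k = 10.
k is even, so the fundamental solution of x^2 - 475y^2 = 1 is (p_{k-1}, q_{k-1}) = (p_9, q_9); compute convergents through index 9.
Convergents (p_i = a_i*p_{i-1} + p_{i-2}, q_i = a_i*q_{i-1} + q_{i-2} with p_{-2}=0, p_{-1}=1, q_{-2}=1, q_{-1}=0):
  i=0: a_0=21, p_0 = 21*1 + 0 = 21, q_0 = 21*0 + 1 = 1.
  i=1: a_1=1, p_1 = 1*21 + 1 = 22, q_1 = 1*1 + 0 = 1.
  i=2: a_2=3, p_2 = 3*22 + 21 = 87, q_2 = 3*1 + 1 = 4.
  i=3: a_3=1, p_3 = 1*87 + 22 = 109, q_3 = 1*4 + 1 = 5.
  i=4: a_4=6, p_4 = 6*109 + 87 = 741, q_4 = 6*5 + 4 = 34.
  i=5: a_5=2, p_5 = 2*741 + 109 = 1591, q_5 = 2*34 + 5 = 73.
  i=6: a_6=6, p_6 = 6*1591 + 741 = 10287, q_6 = 6*73 + 34 = 472.
  i=7: a_7=1, p_7 = 1*10287 + 1591 = 11878, q_7 = 1*472 + 73 = 545.
  i=8: a_8=3, p_8 = 3*11878 + 10287 = 45921, q_8 = 3*545 + 472 = 2107.
  i=9: a_9=1, p_9 = 1*45921 + 11878 = 57799, q_9 = 1*2107 + 545 = 2652.
Check: 57799^2 - 475*2652^2 = 3340724401 - 3340724400 = 1, so (x, y) = (57799, 2652) solves the equation, and by the theorem it is the least positive solution.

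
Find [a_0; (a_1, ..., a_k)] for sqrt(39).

[6; (4, 12)]

Write x_i = (sqrt(39) + m_i)/d_i with (m_0, d_0) = (0, 1). a_0 = floor(sqrt(39)) = 6, since 6^2 = 36 <= 39 < 49 = 7^2.
Iterate m_{i+1} = d_i*a_i - m_i, d_{i+1} = (39 - m_{i+1}^2)/d_i, a_{i+1} = floor((a_0 + m_{i+1})/d_{i+1}):
  m_1 = 1*6 - 0 = 6, d_1 = (39 - 6^2)/1 = 3/1 = 3, a_1 = floor((6 + 6)/3) = 4.
  m_2 = 3*4 - 6 = 6, d_2 = (39 - 6^2)/3 = 3/3 = 1, a_2 = floor((6 + 6)/1) = 12.
  m_3 = 1*12 - 6 = 6, d_3 = (39 - 6^2)/1 = 3/1 = 3: (m_3, d_3) = (m_1, d_1) = (6, 3), so from here the quotients repeat a_1, a_2; the period length is 2.
Hence the expansion of sqrt(39) is a_0 = 6 followed by the repeating block 4, 12 (period 2).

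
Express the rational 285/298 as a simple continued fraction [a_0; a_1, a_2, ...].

[0; 1, 21, 1, 12]

Run the Euclidean algorithm on 285 and 298; the successive quotients are the partial quotients a_0, a_1, ... (each step inverts the fractional part left over by the previous one):
  285 = 0*298 + 285, so a_0 = 0.
  298 = 1*285 + 13, so a_1 = 1.
  285 = 21*13 + 12, so a_2 = 21.
  13 = 1*12 + 1, so a_3 = 1.
  12 = 12*1 + 0, so a_4 = 12.
The remainder reaches 0 after 5 divisions, so the expansion has 5 partial quotients, read off in order.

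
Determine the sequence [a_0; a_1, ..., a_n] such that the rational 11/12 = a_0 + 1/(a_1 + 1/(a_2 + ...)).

Run the Euclidean algorithm on 11 and 12; the successive quotients are the partial quotients a_0, a_1, ... (each step inverts the fractional part left over by the previous one):
  11 = 0*12 + 11, so a_0 = 0.
  12 = 1*11 + 1, so a_1 = 1.
  11 = 11*1 + 0, so a_2 = 11.
The remainder reaches 0 after 3 divisions, so the expansion has 3 partial quotients, read off in order.

[0; 1, 11]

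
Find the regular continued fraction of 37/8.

[4; 1, 1, 1, 2]

Run the Euclidean algorithm on 37 and 8; the successive quotients are the partial quotients a_0, a_1, ... (each step inverts the fractional part left over by the previous one):
  37 = 4*8 + 5, so a_0 = 4.
  8 = 1*5 + 3, so a_1 = 1.
  5 = 1*3 + 2, so a_2 = 1.
  3 = 1*2 + 1, so a_3 = 1.
  2 = 2*1 + 0, so a_4 = 2.
The remainder reaches 0 after 5 divisions, so the expansion has 5 partial quotients, read off in order.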